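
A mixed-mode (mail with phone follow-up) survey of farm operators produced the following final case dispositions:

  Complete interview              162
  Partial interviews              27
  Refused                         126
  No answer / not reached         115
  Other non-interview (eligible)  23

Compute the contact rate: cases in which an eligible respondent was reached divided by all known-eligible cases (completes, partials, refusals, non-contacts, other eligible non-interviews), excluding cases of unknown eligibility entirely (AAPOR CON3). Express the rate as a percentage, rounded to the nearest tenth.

Top = 162 + 27 + 126 + 23 = 338
Denom = 162 + 27 + 126 + 115 + 23 = 453
CON3 = 338 / 453 = 0.7461

74.6%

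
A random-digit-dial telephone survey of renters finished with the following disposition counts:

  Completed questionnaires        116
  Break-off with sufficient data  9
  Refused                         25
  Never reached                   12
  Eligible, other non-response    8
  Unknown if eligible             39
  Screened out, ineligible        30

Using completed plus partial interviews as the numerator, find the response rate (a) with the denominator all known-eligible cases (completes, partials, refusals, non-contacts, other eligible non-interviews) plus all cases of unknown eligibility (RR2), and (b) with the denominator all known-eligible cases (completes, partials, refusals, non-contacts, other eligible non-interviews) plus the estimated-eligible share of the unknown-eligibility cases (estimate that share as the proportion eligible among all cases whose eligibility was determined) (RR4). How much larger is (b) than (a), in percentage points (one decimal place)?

Numerator = 116 + 9 = 125
Denominator = 116 + 9 + 25 + 12 + 8 + 39 = 209
RR2 = 125 / 209 = 0.5981
Known eligible = 116 + 9 + 25 + 12 + 8 = 170
e = 170 / (170 + 30) = 170 / 200 = 0.8500
Eligible share of unknowns = 0.8500 × 39 = 33.15
Denominator = 170 + 33.15 = 203.15
RR4 = 125 / 203.15 = 0.6153
Difference = 61.53 − 59.81 = 1.72 percentage points

1.7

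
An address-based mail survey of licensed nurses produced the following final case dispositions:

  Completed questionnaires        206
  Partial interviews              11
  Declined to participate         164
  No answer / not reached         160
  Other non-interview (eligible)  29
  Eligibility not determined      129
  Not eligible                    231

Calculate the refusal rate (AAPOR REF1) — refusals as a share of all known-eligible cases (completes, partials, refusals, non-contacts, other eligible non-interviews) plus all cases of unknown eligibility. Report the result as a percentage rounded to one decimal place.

23.5%

Num: 164
Denom: 206 + 11 + 164 + 160 + 29 + 129 = 699
REF1 = 164 / 699 = 0.2346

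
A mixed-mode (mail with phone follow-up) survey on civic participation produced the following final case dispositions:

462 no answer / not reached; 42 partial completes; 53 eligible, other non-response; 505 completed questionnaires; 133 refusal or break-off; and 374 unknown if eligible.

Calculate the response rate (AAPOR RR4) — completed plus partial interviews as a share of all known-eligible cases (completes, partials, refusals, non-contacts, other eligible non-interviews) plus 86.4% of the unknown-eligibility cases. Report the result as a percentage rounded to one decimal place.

Top → 505 + 42 = 547
Known eligible → 505 + 42 + 133 + 462 + 53 = 1195
Estimated eligible among unknowns → 0.8640 × 374 = 323.14
Base → 1195 + 323.14 = 1518.14
RR4 = 547 / 1518.14 = 0.3603

36.0%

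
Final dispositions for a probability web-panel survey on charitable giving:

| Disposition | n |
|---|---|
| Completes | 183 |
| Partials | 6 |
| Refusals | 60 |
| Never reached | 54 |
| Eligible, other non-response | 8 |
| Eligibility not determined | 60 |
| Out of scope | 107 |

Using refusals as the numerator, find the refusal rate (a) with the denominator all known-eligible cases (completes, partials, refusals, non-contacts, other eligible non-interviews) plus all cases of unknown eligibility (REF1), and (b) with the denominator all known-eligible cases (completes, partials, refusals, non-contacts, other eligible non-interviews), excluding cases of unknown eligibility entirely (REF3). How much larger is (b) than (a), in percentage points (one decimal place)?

3.1

Top: 60
Base: 183 + 6 + 60 + 54 + 8 + 60 = 371
REF1 = 60 / 371 = 0.1617
Base: 183 + 6 + 60 + 54 + 8 = 311
REF3 = 60 / 311 = 0.1929
Difference = 19.29 − 16.17 = 3.12 percentage points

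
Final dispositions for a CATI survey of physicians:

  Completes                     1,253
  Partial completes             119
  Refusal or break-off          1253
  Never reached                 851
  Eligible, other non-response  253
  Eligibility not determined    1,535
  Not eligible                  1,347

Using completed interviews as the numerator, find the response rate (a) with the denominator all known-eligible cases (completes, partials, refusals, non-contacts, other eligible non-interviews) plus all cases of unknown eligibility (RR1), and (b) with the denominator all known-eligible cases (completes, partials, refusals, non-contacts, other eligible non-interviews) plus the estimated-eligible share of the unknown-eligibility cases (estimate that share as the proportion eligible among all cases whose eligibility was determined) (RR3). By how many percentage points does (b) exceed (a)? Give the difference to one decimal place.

Numerator: 1253
Denominator: 1253 + 119 + 1253 + 851 + 253 + 1535 = 5264
RR1 = 1253 / 5264 = 0.2380
Eligible (known): 1253 + 119 + 1253 + 851 + 253 = 3729
e = 3729 / (3729 + 1347) = 3729 / 5076 = 0.7346
Eligible share of unknowns: 0.7346 × 1535 = 1127.61
Denominator: 3729 + 1127.61 = 4856.61
RR3 = 1253 / 4856.61 = 0.2580
Difference = 25.80 − 23.80 = 2.00 percentage points

2.0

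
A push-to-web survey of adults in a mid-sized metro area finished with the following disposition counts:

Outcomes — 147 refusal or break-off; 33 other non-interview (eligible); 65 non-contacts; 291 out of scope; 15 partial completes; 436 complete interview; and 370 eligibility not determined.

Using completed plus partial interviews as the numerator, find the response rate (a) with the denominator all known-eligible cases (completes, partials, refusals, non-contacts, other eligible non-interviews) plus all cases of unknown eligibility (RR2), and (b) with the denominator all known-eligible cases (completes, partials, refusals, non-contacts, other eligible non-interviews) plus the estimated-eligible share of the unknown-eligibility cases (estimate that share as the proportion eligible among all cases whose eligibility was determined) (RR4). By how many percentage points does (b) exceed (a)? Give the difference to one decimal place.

4.8

Num → 436 + 15 = 451
Denom → 436 + 15 + 147 + 65 + 33 + 370 = 1066
RR2 = 451 / 1066 = 0.4231
Determined eligible → 436 + 15 + 147 + 65 + 33 = 696
e = 696 / (696 + 291) = 696 / 987 = 0.7052
Eligible share of unknowns → 0.7052 × 370 = 260.92
Denom → 696 + 260.92 = 956.92
RR4 = 451 / 956.92 = 0.4713
Difference = 47.13 − 42.31 = 4.82 percentage points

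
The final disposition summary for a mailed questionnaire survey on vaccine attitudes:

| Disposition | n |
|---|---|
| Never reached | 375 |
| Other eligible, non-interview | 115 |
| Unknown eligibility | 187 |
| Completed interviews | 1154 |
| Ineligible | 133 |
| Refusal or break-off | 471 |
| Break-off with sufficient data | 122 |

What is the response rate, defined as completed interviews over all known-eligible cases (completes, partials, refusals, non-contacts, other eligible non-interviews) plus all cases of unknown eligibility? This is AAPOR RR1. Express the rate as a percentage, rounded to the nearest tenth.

Num → 1154
Denom → 1154 + 122 + 471 + 375 + 115 + 187 = 2424
RR1 = 1154 / 2424 = 0.4761

47.6%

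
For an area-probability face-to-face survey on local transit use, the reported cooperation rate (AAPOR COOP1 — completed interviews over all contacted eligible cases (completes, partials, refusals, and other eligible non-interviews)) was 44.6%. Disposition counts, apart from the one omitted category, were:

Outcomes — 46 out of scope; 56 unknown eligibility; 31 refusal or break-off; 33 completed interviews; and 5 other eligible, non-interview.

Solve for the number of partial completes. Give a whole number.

5

COOP1 = 33 / D = 0.446
D = 33 / 0.446 = 74.0
Other denominator terms total 69
partial completes = 74.0 − 69 ≈ 5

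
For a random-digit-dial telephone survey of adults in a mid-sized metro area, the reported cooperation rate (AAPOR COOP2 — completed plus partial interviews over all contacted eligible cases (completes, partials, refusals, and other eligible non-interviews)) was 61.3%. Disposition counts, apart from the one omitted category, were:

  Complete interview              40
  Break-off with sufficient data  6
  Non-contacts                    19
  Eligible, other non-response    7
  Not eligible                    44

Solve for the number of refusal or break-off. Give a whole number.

22

Numerator: 40 + 6 = 46
COOP2 = 46 / D = 0.613
D = 46 / 0.613 = 75.0
Other denominator terms total 53
refusal or break-off = 75.0 − 53 ≈ 22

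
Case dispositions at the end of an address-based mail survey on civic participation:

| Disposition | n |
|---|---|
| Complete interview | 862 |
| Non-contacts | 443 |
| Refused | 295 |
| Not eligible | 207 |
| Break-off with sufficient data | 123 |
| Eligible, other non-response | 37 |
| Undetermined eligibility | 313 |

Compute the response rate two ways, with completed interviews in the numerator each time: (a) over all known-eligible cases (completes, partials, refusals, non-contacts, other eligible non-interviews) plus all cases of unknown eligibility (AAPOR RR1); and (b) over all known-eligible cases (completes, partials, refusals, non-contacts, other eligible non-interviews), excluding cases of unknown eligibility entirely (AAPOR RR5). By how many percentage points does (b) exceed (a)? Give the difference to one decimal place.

Numerator = 862
Base = 862 + 123 + 295 + 443 + 37 + 313 = 2073
RR1 = 862 / 2073 = 0.4158
Base = 862 + 123 + 295 + 443 + 37 = 1760
RR5 = 862 / 1760 = 0.4898
Difference = 48.98 − 41.58 = 7.40 percentage points

7.4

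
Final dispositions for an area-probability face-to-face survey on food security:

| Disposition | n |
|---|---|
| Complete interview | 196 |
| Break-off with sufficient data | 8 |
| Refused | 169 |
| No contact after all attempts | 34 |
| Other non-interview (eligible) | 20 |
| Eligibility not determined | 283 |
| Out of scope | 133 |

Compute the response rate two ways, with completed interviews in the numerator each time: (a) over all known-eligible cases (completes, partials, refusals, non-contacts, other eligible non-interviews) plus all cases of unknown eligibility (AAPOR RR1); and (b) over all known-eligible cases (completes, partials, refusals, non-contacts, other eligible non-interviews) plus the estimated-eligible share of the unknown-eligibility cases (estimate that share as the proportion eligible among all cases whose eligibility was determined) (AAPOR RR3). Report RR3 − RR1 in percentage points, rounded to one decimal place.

2.9

Num = 196
Base = 196 + 8 + 169 + 34 + 20 + 283 = 710
RR1 = 196 / 710 = 0.2761
Eligible (known) = 196 + 8 + 169 + 34 + 20 = 427
e = 427 / (427 + 133) = 427 / 560 = 0.7625
Eligible share of unknowns = 0.7625 × 283 = 215.79
Base = 427 + 215.79 = 642.79
RR3 = 196 / 642.79 = 0.3049
Difference = 30.49 − 27.61 = 2.88 percentage points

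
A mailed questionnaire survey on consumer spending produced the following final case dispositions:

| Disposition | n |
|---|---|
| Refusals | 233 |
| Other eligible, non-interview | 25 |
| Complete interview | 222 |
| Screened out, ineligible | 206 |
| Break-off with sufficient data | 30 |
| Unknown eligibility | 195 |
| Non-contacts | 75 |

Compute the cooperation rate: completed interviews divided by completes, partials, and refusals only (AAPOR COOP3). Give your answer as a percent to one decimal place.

Num = 222
Denom = 222 + 30 + 233 = 485
COOP3 = 222 / 485 = 0.4577

45.8%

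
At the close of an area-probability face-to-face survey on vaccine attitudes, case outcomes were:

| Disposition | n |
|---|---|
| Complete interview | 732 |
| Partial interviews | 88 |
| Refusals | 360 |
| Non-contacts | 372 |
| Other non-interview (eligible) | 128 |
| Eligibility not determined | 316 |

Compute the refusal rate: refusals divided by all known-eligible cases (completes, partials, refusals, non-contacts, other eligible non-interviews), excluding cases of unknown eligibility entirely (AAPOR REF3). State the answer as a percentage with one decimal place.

Numerator: 360
Base: 732 + 88 + 360 + 372 + 128 = 1680
REF3 = 360 / 1680 = 0.2143

21.4%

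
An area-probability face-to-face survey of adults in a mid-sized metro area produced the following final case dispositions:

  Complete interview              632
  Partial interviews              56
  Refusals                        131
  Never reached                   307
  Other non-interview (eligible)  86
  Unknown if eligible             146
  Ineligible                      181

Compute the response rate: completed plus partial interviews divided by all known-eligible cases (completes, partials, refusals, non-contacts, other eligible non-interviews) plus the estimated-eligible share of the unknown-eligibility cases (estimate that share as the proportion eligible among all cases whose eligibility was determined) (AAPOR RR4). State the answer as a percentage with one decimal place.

51.4%

Top: 632 + 56 = 688
Determined eligible: 632 + 56 + 131 + 307 + 86 = 1212
e = 1212 / (1212 + 181) = 1212 / 1393 = 0.8701
Eligible share of unknowns: 0.8701 × 146 = 127.03
Denom: 1212 + 127.03 = 1339.03
RR4 = 688 / 1339.03 = 0.5138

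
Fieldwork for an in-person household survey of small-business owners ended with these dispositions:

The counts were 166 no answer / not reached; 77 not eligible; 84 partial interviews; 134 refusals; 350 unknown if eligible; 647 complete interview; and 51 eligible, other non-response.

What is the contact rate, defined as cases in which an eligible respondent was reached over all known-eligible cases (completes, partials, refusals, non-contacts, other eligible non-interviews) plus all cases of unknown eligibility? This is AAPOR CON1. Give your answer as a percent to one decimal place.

Num → 647 + 84 + 134 + 51 = 916
Denominator → 647 + 84 + 134 + 166 + 51 + 350 = 1432
CON1 = 916 / 1432 = 0.6397

64.0%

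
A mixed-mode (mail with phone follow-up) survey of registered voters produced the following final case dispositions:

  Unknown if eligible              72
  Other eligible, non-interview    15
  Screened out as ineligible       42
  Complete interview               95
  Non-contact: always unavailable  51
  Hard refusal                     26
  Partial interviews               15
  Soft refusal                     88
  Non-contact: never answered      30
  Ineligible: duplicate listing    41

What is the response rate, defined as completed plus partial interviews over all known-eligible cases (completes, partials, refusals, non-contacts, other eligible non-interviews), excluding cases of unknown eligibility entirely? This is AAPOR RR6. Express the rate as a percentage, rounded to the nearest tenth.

Refusal or break-off = 26 + 88 = 114
Non-contacts = 30 + 51 = 81
Screened out, ineligible = 42 + 41 = 83
Num: 95 + 15 = 110
Base: 95 + 15 + 114 + 81 + 15 = 320
RR6 = 110 / 320 = 0.3438

34.4%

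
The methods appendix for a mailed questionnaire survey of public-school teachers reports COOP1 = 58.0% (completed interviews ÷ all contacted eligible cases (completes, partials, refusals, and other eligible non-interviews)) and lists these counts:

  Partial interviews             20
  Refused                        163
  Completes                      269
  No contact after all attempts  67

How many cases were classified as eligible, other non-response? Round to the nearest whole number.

12

COOP1 = 269 / D = 0.580
D = 269 / 0.580 = 463.8
Rest of base = 452
eligible, other non-response = 463.8 − 452 ≈ 12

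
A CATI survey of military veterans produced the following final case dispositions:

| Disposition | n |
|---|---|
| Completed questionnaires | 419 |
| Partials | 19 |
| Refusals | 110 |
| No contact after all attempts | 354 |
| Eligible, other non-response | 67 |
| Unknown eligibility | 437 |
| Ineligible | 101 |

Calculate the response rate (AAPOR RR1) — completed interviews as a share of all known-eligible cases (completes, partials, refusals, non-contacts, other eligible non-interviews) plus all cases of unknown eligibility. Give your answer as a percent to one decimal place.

29.8%

Numerator: 419
Base: 419 + 19 + 110 + 354 + 67 + 437 = 1406
RR1 = 419 / 1406 = 0.2980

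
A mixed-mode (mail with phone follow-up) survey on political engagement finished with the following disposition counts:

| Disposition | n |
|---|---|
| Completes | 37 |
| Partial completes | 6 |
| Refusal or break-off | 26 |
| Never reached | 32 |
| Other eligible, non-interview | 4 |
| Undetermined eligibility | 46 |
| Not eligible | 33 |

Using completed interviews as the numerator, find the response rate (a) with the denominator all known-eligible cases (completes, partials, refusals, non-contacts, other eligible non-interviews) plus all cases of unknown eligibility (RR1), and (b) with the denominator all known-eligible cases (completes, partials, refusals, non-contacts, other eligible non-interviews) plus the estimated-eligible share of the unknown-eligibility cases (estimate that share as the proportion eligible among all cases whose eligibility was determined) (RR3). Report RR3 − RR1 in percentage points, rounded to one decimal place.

Num = 37
Base = 37 + 6 + 26 + 32 + 4 + 46 = 151
RR1 = 37 / 151 = 0.2450
Known eligible = 37 + 6 + 26 + 32 + 4 = 105
e = 105 / (105 + 33) = 105 / 138 = 0.7609
Eligible share of unknowns = 0.7609 × 46 = 35.00
Base = 105 + 35.00 = 140.00
RR3 = 37 / 140.00 = 0.2643
Difference = 26.43 − 24.50 = 1.93 percentage points

1.9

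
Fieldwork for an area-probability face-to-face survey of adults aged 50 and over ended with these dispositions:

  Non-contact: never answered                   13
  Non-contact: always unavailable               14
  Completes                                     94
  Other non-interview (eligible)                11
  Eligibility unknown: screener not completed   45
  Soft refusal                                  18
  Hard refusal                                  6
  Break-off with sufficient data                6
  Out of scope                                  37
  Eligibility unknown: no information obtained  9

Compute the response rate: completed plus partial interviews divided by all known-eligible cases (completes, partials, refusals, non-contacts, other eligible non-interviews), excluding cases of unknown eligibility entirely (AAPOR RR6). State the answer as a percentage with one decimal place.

Refusals = 6 + 18 = 24
Non-contacts = 13 + 14 = 27
Eligibility not determined = 45 + 9 = 54
Num → 94 + 6 = 100
Denominator → 94 + 6 + 24 + 27 + 11 = 162
RR6 = 100 / 162 = 0.6173

61.7%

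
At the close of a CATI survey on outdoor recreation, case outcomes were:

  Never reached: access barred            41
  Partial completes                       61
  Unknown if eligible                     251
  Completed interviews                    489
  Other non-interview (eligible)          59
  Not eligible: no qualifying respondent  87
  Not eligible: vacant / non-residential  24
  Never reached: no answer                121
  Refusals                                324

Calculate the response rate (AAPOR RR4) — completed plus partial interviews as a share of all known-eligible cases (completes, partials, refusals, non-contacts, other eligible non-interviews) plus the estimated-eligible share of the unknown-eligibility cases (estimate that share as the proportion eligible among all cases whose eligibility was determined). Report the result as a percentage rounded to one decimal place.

Never reached = 121 + 41 = 162
Out of scope = 87 + 24 = 111
Numerator: 489 + 61 = 550
Determined eligible: 489 + 61 + 324 + 162 + 59 = 1095
e = 1095 / (1095 + 111) = 1095 / 1206 = 0.9080
Estimated eligible among unknowns: 0.9080 × 251 = 227.91
Denom: 1095 + 227.91 = 1322.91
RR4 = 550 / 1322.91 = 0.4158

41.6%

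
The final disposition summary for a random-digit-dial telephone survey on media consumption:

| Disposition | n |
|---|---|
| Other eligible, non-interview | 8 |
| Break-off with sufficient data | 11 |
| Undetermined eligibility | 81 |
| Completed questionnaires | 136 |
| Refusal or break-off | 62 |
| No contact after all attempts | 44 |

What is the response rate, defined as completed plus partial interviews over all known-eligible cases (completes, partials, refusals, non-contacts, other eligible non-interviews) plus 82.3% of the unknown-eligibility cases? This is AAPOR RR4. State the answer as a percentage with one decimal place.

44.9%

Numerator: 136 + 11 = 147
Known eligible: 136 + 11 + 62 + 44 + 8 = 261
Estimated eligible among unknowns: 0.8230 × 81 = 66.66
Denominator: 261 + 66.66 = 327.66
RR4 = 147 / 327.66 = 0.4486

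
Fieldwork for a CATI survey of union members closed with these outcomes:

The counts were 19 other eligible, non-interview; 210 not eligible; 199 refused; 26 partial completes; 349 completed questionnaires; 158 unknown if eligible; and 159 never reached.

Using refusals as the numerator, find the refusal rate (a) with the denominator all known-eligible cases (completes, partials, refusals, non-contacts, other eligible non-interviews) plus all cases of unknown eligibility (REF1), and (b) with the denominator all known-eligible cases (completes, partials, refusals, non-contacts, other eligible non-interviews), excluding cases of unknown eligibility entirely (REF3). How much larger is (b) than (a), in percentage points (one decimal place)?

Num = 199
Denominator = 349 + 26 + 199 + 159 + 19 + 158 = 910
REF1 = 199 / 910 = 0.2187
Denominator = 349 + 26 + 199 + 159 + 19 = 752
REF3 = 199 / 752 = 0.2646
Difference = 26.46 − 21.87 = 4.59 percentage points

4.6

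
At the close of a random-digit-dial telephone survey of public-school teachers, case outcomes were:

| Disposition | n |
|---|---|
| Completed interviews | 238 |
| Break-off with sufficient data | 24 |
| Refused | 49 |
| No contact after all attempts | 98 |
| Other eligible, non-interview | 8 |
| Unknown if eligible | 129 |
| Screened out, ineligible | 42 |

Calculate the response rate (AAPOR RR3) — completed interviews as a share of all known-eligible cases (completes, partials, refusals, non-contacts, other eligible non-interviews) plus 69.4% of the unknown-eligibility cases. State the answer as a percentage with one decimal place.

Top → 238
Determined eligible → 238 + 24 + 49 + 98 + 8 = 417
e × U → 0.6940 × 129 = 89.53
Denominator → 417 + 89.53 = 506.53
RR3 = 238 / 506.53 = 0.4699

47.0%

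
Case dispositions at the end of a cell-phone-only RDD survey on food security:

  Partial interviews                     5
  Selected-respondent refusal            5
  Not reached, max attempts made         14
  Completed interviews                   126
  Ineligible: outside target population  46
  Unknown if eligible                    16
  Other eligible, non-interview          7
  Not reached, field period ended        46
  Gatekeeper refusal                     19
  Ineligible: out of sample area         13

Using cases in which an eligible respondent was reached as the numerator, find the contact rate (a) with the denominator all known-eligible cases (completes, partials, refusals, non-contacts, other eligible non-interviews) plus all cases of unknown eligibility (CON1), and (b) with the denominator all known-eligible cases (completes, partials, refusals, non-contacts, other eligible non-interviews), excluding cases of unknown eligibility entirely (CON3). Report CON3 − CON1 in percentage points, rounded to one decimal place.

4.9

Refused = 19 + 5 = 24
Never reached = 46 + 14 = 60
Not eligible = 46 + 13 = 59
Top: 126 + 5 + 24 + 7 = 162
Denom: 126 + 5 + 24 + 60 + 7 + 16 = 238
CON1 = 162 / 238 = 0.6807
Denom: 126 + 5 + 24 + 60 + 7 = 222
CON3 = 162 / 222 = 0.7297
Difference = 72.97 − 68.07 = 4.90 percentage points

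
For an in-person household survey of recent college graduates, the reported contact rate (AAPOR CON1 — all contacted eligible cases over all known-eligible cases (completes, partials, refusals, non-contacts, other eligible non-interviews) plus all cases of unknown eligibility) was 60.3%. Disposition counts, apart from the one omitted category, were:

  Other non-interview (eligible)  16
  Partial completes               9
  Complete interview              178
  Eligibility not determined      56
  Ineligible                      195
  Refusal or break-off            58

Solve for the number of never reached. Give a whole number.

Numerator: 178 + 9 + 58 + 16 = 261
CON1 = 261 / D = 0.603
D = 261 / 0.603 = 432.8
Other denominator terms total 317
never reached = 432.8 − 317 ≈ 116

116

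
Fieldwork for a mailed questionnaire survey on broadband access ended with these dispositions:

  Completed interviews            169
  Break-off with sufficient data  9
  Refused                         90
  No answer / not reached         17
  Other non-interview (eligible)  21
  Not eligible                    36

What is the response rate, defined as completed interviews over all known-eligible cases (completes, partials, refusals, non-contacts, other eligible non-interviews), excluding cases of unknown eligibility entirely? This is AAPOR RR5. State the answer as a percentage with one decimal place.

Top = 169
Denom = 169 + 9 + 90 + 17 + 21 = 306
RR5 = 169 / 306 = 0.5523

55.2%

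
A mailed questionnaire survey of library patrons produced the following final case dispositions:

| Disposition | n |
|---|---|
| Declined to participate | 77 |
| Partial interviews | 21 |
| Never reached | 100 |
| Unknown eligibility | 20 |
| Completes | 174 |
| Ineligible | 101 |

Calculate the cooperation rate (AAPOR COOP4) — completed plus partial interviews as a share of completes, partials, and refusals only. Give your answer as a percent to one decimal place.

71.7%

Num → 174 + 21 = 195
Denominator → 174 + 21 + 77 = 272
COOP4 = 195 / 272 = 0.7169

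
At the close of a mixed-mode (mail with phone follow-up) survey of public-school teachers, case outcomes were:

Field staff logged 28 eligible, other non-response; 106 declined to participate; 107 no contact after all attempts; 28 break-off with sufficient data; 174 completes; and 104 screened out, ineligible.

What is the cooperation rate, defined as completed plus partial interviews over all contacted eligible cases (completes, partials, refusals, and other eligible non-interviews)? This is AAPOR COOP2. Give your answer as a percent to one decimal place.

Numerator = 174 + 28 = 202
Base = 174 + 28 + 106 + 28 = 336
COOP2 = 202 / 336 = 0.6012

60.1%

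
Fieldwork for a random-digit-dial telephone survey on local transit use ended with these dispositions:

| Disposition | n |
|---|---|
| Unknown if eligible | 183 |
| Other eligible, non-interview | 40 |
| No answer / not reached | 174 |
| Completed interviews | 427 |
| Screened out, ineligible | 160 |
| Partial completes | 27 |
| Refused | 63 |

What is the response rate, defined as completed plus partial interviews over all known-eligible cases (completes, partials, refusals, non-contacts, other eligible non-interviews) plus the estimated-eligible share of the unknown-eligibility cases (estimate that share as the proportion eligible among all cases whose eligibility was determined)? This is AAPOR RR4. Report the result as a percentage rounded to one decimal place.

51.5%

Num: 427 + 27 = 454
Determined eligible: 427 + 27 + 63 + 174 + 40 = 731
e = 731 / (731 + 160) = 731 / 891 = 0.8204
e × U: 0.8204 × 183 = 150.13
Denom: 731 + 150.13 = 881.13
RR4 = 454 / 881.13 = 0.5152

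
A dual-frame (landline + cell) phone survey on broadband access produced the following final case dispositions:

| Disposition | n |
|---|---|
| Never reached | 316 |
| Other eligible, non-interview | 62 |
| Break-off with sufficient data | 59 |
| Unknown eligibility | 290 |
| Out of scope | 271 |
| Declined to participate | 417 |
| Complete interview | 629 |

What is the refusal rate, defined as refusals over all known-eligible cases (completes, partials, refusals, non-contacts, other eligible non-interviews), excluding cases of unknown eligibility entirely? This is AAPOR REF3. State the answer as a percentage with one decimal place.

Numerator: 417
Denom: 629 + 59 + 417 + 316 + 62 = 1483
REF3 = 417 / 1483 = 0.2812

28.1%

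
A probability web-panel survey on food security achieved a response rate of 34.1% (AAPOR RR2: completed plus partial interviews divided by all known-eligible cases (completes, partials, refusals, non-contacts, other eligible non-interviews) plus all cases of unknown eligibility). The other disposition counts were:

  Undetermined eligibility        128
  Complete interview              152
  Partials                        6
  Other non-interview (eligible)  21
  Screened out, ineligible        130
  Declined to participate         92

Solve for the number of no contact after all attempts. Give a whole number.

64

Num → 152 + 6 = 158
RR2 = 158 / D = 0.341
D = 158 / 0.341 = 463.3
Other denominator terms total 399
no contact after all attempts = 463.3 − 399 ≈ 64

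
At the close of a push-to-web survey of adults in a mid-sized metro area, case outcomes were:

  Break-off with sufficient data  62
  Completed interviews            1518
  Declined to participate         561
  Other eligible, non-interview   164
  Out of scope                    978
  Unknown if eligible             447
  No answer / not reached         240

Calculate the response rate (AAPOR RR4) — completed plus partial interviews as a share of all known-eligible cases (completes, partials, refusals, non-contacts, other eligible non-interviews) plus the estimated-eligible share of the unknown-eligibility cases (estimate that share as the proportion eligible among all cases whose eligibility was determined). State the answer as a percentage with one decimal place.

55.1%

Num: 1518 + 62 = 1580
Eligible (known): 1518 + 62 + 561 + 240 + 164 = 2545
e = 2545 / (2545 + 978) = 2545 / 3523 = 0.7224
e × U: 0.7224 × 447 = 322.91
Denom: 2545 + 322.91 = 2867.91
RR4 = 1580 / 2867.91 = 0.5509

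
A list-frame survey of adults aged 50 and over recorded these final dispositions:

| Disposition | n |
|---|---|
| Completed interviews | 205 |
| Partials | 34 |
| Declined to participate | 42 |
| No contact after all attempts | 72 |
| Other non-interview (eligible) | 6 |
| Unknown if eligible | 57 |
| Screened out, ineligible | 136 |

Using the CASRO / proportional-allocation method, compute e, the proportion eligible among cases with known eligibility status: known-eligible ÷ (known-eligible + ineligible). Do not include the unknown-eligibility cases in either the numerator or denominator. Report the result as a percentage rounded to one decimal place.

72.5%

Eligible (known) = 205 + 34 + 42 + 72 + 6 = 359
e = 359 / (359 + 136) = 359 / 495 = 0.7253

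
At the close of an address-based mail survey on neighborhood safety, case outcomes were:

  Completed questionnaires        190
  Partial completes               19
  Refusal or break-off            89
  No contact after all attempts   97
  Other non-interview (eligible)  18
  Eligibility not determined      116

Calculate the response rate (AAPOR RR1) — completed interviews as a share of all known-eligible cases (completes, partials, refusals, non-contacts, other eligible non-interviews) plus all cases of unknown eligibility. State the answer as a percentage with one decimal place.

Top: 190
Denom: 190 + 19 + 89 + 97 + 18 + 116 = 529
RR1 = 190 / 529 = 0.3592

35.9%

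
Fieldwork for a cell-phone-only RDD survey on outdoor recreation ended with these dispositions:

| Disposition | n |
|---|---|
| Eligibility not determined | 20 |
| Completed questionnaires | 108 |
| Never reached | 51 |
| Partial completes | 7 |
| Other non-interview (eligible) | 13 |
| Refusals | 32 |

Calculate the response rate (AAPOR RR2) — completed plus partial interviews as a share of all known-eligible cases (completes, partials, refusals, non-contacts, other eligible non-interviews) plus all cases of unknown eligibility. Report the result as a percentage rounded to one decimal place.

49.8%

Num: 108 + 7 = 115
Denominator: 108 + 7 + 32 + 51 + 13 + 20 = 231
RR2 = 115 / 231 = 0.4978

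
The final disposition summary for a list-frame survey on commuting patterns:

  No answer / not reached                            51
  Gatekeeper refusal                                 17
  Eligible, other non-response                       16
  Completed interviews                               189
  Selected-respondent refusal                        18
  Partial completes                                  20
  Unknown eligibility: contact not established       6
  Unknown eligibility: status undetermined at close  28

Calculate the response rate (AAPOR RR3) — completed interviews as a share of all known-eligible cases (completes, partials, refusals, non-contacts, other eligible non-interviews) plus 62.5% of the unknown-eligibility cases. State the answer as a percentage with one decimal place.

56.9%

Refusal or break-off = 17 + 18 = 35
Unknown if eligible = 6 + 28 = 34
Top = 189
Known eligible = 189 + 20 + 35 + 51 + 16 = 311
Eligible share of unknowns = 0.6250 × 34 = 21.25
Base = 311 + 21.25 = 332.25
RR3 = 189 / 332.25 = 0.5688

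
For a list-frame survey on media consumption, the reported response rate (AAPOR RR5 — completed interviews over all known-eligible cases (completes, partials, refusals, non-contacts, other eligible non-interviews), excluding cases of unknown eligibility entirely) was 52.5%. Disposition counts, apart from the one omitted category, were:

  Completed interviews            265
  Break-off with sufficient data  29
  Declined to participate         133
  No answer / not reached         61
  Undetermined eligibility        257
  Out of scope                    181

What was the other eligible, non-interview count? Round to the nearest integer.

RR5 = 265 / D = 0.525
D = 265 / 0.525 = 504.8
Other denominator terms total 488
other eligible, non-interview = 504.8 − 488 ≈ 17

17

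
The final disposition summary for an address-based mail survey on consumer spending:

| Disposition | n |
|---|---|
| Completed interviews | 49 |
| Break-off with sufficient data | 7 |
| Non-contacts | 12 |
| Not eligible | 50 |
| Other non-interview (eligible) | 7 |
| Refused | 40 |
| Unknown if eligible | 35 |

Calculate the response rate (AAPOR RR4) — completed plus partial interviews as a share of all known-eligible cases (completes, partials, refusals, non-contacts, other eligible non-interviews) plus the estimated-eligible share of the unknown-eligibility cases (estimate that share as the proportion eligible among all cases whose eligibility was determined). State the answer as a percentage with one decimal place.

40.2%

Num: 49 + 7 = 56
Eligible (known): 49 + 7 + 40 + 12 + 7 = 115
e = 115 / (115 + 50) = 115 / 165 = 0.6970
e × U: 0.6970 × 35 = 24.39
Denom: 115 + 24.39 = 139.39
RR4 = 56 / 139.39 = 0.4018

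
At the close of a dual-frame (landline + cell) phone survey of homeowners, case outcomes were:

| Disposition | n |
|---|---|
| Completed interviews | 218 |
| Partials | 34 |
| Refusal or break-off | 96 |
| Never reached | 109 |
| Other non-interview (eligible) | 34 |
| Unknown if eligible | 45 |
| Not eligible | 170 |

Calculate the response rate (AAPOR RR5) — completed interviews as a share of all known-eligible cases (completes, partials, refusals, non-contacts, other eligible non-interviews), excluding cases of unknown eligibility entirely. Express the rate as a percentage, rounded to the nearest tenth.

44.4%

Numerator: 218
Denominator: 218 + 34 + 96 + 109 + 34 = 491
RR5 = 218 / 491 = 0.4440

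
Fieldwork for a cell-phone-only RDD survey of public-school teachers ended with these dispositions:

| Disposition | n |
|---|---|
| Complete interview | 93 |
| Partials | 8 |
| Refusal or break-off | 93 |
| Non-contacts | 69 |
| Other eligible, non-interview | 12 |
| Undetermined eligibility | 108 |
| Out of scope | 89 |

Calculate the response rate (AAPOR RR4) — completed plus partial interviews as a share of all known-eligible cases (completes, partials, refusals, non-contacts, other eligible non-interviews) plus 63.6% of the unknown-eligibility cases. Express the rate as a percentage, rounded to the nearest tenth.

Num: 93 + 8 = 101
Known eligible: 93 + 8 + 93 + 69 + 12 = 275
Eligible share of unknowns: 0.6360 × 108 = 68.69
Denom: 275 + 68.69 = 343.69
RR4 = 101 / 343.69 = 0.2939

29.4%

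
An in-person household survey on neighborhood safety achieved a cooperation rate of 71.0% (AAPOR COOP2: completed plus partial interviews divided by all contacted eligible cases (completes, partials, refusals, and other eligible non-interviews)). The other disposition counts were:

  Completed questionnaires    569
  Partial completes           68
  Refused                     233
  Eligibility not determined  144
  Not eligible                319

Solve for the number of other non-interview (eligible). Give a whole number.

Num: 569 + 68 = 637
COOP2 = 637 / D = 0.710
D = 637 / 0.710 = 897.2
Other denominator terms total 870
other non-interview (eligible) = 897.2 − 870 ≈ 27

27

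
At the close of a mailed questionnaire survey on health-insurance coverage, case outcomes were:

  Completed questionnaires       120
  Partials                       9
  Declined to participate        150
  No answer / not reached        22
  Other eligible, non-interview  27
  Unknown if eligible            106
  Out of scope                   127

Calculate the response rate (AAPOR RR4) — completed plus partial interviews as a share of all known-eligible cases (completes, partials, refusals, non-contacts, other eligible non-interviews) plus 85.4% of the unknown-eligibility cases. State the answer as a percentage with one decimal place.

Num = 120 + 9 = 129
Known eligible = 120 + 9 + 150 + 22 + 27 = 328
Eligible share of unknowns = 0.8540 × 106 = 90.52
Denom = 328 + 90.52 = 418.52
RR4 = 129 / 418.52 = 0.3082

30.8%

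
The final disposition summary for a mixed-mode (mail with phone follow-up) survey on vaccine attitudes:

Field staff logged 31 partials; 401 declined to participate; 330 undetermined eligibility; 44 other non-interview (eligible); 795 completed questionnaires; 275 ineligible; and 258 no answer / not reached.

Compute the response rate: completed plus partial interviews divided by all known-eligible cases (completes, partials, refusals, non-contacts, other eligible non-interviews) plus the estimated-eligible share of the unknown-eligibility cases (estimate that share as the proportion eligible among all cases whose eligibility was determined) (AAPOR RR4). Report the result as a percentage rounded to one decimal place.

45.7%

Top = 795 + 31 = 826
Known eligible = 795 + 31 + 401 + 258 + 44 = 1529
e = 1529 / (1529 + 275) = 1529 / 1804 = 0.8476
e × U = 0.8476 × 330 = 279.71
Denom = 1529 + 279.71 = 1808.71
RR4 = 826 / 1808.71 = 0.4567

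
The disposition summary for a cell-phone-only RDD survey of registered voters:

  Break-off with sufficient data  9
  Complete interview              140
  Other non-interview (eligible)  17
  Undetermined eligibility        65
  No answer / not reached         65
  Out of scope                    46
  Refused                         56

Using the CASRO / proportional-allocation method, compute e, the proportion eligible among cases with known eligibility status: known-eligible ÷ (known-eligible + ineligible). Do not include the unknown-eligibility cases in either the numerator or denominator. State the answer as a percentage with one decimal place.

86.2%

Eligible (known): 140 + 9 + 56 + 65 + 17 = 287
e = 287 / (287 + 46) = 287 / 333 = 0.8619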